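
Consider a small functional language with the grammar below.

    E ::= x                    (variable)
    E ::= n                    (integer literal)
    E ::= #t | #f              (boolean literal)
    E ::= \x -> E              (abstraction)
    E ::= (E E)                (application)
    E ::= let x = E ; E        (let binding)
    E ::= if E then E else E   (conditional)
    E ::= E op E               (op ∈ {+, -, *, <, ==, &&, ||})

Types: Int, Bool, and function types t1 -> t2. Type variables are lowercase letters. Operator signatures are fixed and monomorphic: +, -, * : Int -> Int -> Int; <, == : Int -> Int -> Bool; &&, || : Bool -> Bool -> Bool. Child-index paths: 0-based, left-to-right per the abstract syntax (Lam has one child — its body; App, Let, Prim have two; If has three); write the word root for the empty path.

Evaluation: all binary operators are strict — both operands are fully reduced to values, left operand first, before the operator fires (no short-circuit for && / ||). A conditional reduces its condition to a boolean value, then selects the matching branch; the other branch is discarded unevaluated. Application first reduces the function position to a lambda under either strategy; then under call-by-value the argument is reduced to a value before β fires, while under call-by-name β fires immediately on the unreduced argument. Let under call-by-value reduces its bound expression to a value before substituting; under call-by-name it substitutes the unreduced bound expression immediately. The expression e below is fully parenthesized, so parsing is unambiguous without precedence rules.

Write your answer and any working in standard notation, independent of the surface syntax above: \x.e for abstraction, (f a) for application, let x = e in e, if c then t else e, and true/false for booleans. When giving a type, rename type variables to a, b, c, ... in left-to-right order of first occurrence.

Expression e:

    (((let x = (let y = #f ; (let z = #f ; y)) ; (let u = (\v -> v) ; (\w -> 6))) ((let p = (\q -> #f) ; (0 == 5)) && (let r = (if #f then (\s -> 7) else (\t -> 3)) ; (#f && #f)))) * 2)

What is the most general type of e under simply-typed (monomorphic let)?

Working:
let y : Bool
let z : Bool
y : Bool
let x : Bool
v : a
\v._ : a -> a
let u : a -> a
\w._ : b -> Int
\q._ : c -> Bool
let p : c -> Bool
  unify Int ~ Int
  unify Int ~ Int
  unify Bool ~ Bool
  unify Bool ~ Bool
\s._ : d -> Int
\t._ : e -> Int
  unify d -> Int ~ e -> Int
  unify d ~ e
  unify Int ~ Int
let r : e -> Int
  unify Bool ~ Bool
  unify Bool ~ Bool
  unify Bool ~ Bool
  unify b -> Int ~ Bool -> f
  unify b ~ Bool
  unify Int ~ f
_ _ : Int
  unify Int ~ Int
  unify Int ~ Int

Answer: Int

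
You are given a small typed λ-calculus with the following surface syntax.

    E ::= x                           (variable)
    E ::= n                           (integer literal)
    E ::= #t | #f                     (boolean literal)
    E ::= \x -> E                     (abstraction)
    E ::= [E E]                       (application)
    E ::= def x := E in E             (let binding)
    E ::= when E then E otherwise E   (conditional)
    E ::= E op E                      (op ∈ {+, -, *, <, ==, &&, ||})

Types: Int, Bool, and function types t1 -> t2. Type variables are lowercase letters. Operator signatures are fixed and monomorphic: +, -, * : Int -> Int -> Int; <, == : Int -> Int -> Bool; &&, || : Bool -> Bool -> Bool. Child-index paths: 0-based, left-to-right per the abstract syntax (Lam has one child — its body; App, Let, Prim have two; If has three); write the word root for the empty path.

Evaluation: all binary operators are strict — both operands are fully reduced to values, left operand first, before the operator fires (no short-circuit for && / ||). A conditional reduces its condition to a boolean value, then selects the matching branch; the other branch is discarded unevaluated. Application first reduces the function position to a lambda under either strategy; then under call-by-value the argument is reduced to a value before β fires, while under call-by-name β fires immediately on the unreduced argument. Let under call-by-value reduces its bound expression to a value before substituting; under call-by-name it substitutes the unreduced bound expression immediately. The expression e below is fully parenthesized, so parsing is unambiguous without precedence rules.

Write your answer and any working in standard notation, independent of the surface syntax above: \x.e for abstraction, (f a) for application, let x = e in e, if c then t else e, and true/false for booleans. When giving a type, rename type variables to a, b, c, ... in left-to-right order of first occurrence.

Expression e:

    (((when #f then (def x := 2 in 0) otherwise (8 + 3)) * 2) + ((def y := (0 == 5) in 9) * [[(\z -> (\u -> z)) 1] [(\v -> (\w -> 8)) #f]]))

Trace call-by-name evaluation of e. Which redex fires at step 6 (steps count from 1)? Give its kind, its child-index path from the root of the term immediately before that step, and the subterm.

Answer: beta at 1.1 : ((\u.1) ((\v.(\w.8)) false))

Working:
step 0: (((if false then (let x = 2 in 0) else (8 + 3)) * 2) + ((let y = (0 == 5) in 9) * (((\z.(\u.z)) 1) ((\v.(\w.8)) false))))
step 1: [if@0.0] (((8 + 3) * 2) + ((let y = (0 == 5) in 9) * (((\z.(\u.z)) 1) ((\v.(\w.8)) false))))
step 2: [delta@0.0] ((11 * 2) + ((let y = (0 == 5) in 9) * (((\z.(\u.z)) 1) ((\v.(\w.8)) false))))
step 3: [delta@0] (22 + ((let y = (0 == 5) in 9) * (((\z.(\u.z)) 1) ((\v.(\w.8)) false))))
step 4: [let@1.0] (22 + (9 * (((\z.(\u.z)) 1) ((\v.(\w.8)) false))))
step 5: [beta@1.1.0] (22 + (9 * ((\u.1) ((\v.(\w.8)) false))))
step 6: [beta@1.1] (22 + (9 * 1))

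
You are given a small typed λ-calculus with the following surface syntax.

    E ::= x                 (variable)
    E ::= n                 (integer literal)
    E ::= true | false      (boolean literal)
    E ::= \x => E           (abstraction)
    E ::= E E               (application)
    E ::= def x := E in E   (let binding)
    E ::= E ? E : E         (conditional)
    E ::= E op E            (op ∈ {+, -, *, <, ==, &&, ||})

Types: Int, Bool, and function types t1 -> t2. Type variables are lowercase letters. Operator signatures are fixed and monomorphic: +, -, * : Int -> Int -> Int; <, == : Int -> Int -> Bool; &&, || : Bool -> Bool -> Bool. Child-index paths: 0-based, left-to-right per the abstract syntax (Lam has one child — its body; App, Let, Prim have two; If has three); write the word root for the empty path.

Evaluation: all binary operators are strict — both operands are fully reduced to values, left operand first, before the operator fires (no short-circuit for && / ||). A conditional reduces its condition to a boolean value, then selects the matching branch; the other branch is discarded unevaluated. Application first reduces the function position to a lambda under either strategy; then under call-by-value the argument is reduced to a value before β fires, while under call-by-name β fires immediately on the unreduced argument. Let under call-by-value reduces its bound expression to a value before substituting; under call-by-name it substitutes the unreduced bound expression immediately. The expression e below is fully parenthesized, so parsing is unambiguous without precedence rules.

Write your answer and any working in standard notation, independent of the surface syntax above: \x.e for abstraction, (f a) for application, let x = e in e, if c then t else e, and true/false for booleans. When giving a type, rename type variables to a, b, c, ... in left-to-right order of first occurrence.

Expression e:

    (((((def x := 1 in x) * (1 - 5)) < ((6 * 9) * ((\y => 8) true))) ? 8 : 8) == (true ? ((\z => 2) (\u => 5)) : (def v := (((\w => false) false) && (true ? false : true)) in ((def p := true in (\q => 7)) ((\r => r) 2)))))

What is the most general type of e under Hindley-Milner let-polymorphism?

Working:
let x : Int
x : Int
  unify Int ~ Int
  unify Int ~ Int
  unify Int ~ Int
  unify Int ~ Int
  unify Int ~ Int
  unify Int ~ Int
  unify Int ~ Int
  unify Int ~ Int
\y._ : a -> Int
  unify a -> Int ~ Bool -> b
  unify a ~ Bool
  unify Int ~ b
_ _ : Int
  unify Int ~ Int
  unify Int ~ Int
  unify Bool ~ Bool
  unify Int ~ Int
  unify Int ~ Int
  unify Bool ~ Bool
\z._ : c -> Int
\u._ : d -> Int
  unify c -> Int ~ (d -> Int) -> e
  unify c ~ d -> Int
  unify Int ~ e
_ _ : Int
\w._ : f -> Bool
  unify f -> Bool ~ Bool -> g
  unify f ~ Bool
  unify Bool ~ g
_ _ : Bool
  unify Bool ~ Bool
  unify Bool ~ Bool
  unify Bool ~ Bool
  unify Bool ~ Bool
let v : Bool
let p : Bool
\q._ : h -> Int
r : i
\r._ : i -> i
  unify i -> i ~ Int -> j
  unify i ~ Int
  unify Int ~ j
_ _ : Int
  unify h -> Int ~ Int -> k
  unify h ~ Int
  unify Int ~ k
_ _ : Int
  unify Int ~ Int
  unify Int ~ Int

Answer: Bool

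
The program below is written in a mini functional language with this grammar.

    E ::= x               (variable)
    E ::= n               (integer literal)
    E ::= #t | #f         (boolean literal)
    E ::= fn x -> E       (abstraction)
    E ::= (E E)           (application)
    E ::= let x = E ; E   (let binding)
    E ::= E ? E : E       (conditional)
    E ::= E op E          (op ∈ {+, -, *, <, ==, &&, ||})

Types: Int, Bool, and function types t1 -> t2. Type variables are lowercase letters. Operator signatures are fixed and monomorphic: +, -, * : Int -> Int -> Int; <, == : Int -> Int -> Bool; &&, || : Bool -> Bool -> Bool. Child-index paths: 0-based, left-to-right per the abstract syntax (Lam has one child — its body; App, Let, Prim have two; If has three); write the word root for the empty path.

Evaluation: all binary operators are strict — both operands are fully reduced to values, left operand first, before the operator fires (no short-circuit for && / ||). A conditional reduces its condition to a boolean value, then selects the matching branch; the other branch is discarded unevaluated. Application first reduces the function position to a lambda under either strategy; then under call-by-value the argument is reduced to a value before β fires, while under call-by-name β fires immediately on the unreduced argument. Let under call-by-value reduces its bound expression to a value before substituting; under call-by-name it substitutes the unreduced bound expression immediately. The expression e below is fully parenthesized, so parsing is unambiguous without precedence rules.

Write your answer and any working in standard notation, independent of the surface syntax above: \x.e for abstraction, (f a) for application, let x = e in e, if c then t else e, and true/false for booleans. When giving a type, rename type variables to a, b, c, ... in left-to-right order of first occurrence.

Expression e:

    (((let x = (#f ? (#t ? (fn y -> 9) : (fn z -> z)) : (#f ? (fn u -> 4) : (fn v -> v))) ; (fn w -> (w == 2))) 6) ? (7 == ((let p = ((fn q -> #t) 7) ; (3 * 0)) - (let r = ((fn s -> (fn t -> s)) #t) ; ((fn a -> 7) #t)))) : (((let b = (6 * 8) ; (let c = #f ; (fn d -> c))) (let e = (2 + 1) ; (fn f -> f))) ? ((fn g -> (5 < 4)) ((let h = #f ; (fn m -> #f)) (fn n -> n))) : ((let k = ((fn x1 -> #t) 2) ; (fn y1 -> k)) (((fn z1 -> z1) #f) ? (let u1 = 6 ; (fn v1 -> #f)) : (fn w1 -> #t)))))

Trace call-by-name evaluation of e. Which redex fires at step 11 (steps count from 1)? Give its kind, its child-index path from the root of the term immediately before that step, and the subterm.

Trace:
step 0: (if ((let x = (if false then (if true then (\y.9) else (\z.z)) else (if false then (\u.4) else (\v.v))) in (\w.(w == 2))) 6) then (7 == ((let p = ((\q.true) 7) in (3 * 0)) - (let r = ((\s.(\t.s)) true) in ((\a.7) true)))) else (if ((let b = (6 * 8) in (let c = false in (\d.c))) (let e = (2 + 1) in (\f.f))) then ((\g.(5 < 4)) ((let h = false in (\m.false)) (\n.n))) else ((let k = ((\x1.true) 2) in (\y1.k)) (if ((\z1.z1) false) then (let u1 = 6 in (\v1.false)) else (\w1.true)))))
step 1: [let@0.0] (if ((\w.(w == 2)) 6) then (7 == ((let p = ((\q.true) 7) in (3 * 0)) - (let r = ((\s.(\t.s)) true) in ((\a.7) true)))) else (if ((let b = (6 * 8) in (let c = false in (\d.c))) (let e = (2 + 1) in (\f.f))) then ((\g.(5 < 4)) ((let h = false in (\m.false)) (\n.n))) else ((let k = ((\x1.true) 2) in (\y1.k)) (if ((\z1.z1) false) then (let u1 = 6 in (\v1.false)) else (\w1.true)))))
step 2: [beta@0] (if (6 == 2) then (7 == ((let p = ((\q.true) 7) in (3 * 0)) - (let r = ((\s.(\t.s)) true) in ((\a.7) true)))) else (if ((let b = (6 * 8) in (let c = false in (\d.c))) (let e = (2 + 1) in (\f.f))) then ((\g.(5 < 4)) ((let h = false in (\m.false)) (\n.n))) else ((let k = ((\x1.true) 2) in (\y1.k)) (if ((\z1.z1) false) then (let u1 = 6 in (\v1.false)) else (\w1.true)))))
step 3: [delta@0] (if false then (7 == ((let p = ((\q.true) 7) in (3 * 0)) - (let r = ((\s.(\t.s)) true) in ((\a.7) true)))) else (if ((let b = (6 * 8) in (let c = false in (\d.c))) (let e = (2 + 1) in (\f.f))) then ((\g.(5 < 4)) ((let h = false in (\m.false)) (\n.n))) else ((let k = ((\x1.true) 2) in (\y1.k)) (if ((\z1.z1) false) then (let u1 = 6 in (\v1.false)) else (\w1.true)))))
step 4: [if@root] (if ((let b = (6 * 8) in (let c = false in (\d.c))) (let e = (2 + 1) in (\f.f))) then ((\g.(5 < 4)) ((let h = false in (\m.false)) (\n.n))) else ((let k = ((\x1.true) 2) in (\y1.k)) (if ((\z1.z1) false) then (let u1 = 6 in (\v1.false)) else (\w1.true))))
step 5: [let@0.0] (if ((let c = false in (\d.c)) (let e = (2 + 1) in (\f.f))) then ((\g.(5 < 4)) ((let h = false in (\m.false)) (\n.n))) else ((let k = ((\x1.true) 2) in (\y1.k)) (if ((\z1.z1) false) then (let u1 = 6 in (\v1.false)) else (\w1.true))))
step 6: [let@0.0] (if ((\d.false) (let e = (2 + 1) in (\f.f))) then ((\g.(5 < 4)) ((let h = false in (\m.false)) (\n.n))) else ((let k = ((\x1.true) 2) in (\y1.k)) (if ((\z1.z1) false) then (let u1 = 6 in (\v1.false)) else (\w1.true))))
step 7: [beta@0] (if false then ((\g.(5 < 4)) ((let h = false in (\m.false)) (\n.n))) else ((let k = ((\x1.true) 2) in (\y1.k)) (if ((\z1.z1) false) then (let u1 = 6 in (\v1.false)) else (\w1.true))))
step 8: [if@root] ((let k = ((\x1.true) 2) in (\y1.k)) (if ((\z1.z1) false) then (let u1 = 6 in (\v1.false)) else (\w1.true)))
step 9: [let@0] ((\y1.((\x1.true) 2)) (if ((\z1.z1) false) then (let u1 = 6 in (\v1.false)) else (\w1.true)))
step 10: [beta@root] ((\x1.true) 2)
step 11: [beta@root] true

Answer: beta at root : ((\x1.true) 2)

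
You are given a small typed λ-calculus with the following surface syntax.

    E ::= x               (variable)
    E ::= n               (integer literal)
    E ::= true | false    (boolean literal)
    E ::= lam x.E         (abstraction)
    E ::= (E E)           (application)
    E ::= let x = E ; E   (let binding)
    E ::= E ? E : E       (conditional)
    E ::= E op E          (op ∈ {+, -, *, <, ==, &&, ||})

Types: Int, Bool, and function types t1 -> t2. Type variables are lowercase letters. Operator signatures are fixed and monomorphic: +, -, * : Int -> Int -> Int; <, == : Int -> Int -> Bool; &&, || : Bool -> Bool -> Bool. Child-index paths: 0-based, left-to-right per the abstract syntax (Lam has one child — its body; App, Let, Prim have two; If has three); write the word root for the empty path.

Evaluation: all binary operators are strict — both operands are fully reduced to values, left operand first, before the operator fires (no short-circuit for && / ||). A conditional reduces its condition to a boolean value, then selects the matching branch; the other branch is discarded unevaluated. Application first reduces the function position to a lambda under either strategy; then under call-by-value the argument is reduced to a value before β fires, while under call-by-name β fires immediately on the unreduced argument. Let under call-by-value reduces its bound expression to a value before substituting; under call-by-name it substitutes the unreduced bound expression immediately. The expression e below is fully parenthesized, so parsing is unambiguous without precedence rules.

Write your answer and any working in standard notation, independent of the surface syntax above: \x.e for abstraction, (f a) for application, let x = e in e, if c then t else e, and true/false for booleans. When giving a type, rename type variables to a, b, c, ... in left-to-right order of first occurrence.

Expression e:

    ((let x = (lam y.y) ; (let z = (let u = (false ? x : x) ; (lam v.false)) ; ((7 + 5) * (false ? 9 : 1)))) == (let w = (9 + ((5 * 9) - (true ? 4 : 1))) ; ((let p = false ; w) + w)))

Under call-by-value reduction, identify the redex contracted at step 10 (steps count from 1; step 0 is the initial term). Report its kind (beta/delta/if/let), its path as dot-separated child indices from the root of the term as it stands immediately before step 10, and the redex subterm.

Working:
step 0: ((let x = (\y.y) in (let z = (let u = (if false then x else x) in (\v.false)) in ((7 + 5) * (if false then 9 else 1)))) == (let w = (9 + ((5 * 9) - (if true then 4 else 1))) in ((let p = false in w) + w)))
step 1: [let@0] ((let z = (let u = (if false then (\y.y) else (\y.y)) in (\v.false)) in ((7 + 5) * (if false then 9 else 1))) == (let w = (9 + ((5 * 9) - (if true then 4 else 1))) in ((let p = false in w) + w)))
step 2: [if@0.0.0] ((let z = (let u = (\y.y) in (\v.false)) in ((7 + 5) * (if false then 9 else 1))) == (let w = (9 + ((5 * 9) - (if true then 4 else 1))) in ((let p = false in w) + w)))
step 3: [let@0.0] ((let z = (\v.false) in ((7 + 5) * (if false then 9 else 1))) == (let w = (9 + ((5 * 9) - (if true then 4 else 1))) in ((let p = false in w) + w)))
step 4: [let@0] (((7 + 5) * (if false then 9 else 1)) == (let w = (9 + ((5 * 9) - (if true then 4 else 1))) in ((let p = false in w) + w)))
step 5: [delta@0.0] ((12 * (if false then 9 else 1)) == (let w = (9 + ((5 * 9) - (if true then 4 else 1))) in ((let p = false in w) + w)))
step 6: [if@0.1] ((12 * 1) == (let w = (9 + ((5 * 9) - (if true then 4 else 1))) in ((let p = false in w) + w)))
step 7: [delta@0] (12 == (let w = (9 + ((5 * 9) - (if true then 4 else 1))) in ((let p = false in w) + w)))
step 8: [delta@1.0.1.0] (12 == (let w = (9 + (45 - (if true then 4 else 1))) in ((let p = false in w) + w)))
step 9: [if@1.0.1.1] (12 == (let w = (9 + (45 - 4)) in ((let p = false in w) + w)))
step 10: [delta@1.0.1] (12 == (let w = (9 + 41) in ((let p = false in w) + w)))

Answer: delta at 1.0.1 : (45 - 4)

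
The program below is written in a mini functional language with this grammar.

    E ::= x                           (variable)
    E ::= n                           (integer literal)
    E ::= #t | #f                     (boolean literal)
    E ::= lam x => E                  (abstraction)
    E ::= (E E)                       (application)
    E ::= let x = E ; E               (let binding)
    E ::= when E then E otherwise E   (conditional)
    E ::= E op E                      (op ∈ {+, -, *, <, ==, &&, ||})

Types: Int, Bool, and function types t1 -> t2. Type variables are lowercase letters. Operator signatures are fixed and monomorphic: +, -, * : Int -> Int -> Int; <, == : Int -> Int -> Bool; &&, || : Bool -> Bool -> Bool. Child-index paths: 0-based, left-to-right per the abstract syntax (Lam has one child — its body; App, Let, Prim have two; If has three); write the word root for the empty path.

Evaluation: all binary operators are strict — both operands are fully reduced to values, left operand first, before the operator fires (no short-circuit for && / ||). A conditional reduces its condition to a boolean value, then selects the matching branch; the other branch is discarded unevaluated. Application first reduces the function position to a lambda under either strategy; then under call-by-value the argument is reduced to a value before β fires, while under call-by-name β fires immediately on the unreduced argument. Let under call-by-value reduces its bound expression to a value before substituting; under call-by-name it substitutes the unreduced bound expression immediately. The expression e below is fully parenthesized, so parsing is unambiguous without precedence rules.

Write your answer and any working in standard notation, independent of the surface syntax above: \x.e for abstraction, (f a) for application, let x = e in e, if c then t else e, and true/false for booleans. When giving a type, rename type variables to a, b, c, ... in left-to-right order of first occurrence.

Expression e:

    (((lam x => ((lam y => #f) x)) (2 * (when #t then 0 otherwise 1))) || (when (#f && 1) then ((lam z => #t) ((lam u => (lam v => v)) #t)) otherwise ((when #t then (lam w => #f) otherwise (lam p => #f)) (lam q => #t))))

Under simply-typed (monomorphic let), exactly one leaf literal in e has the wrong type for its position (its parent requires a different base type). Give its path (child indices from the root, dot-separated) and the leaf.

Working:
\y._ : b -> Bool
x : a
  unify b -> Bool ~ a -> c
  unify b ~ a
  unify Bool ~ c
_ _ : Bool
\x._ : a -> Bool
  unify Int ~ Int
  unify Bool ~ Bool
  unify Int ~ Int
  unify Int ~ Int
  unify a -> Bool ~ Int -> d
  unify a ~ Int
  unify Bool ~ d
_ _ : Bool
  unify Bool ~ Bool
  unify Bool ~ Bool
  unify Int ~ Bool
  FAIL: mismatch Int ~ Bool

Answer: 1.0.1 : 1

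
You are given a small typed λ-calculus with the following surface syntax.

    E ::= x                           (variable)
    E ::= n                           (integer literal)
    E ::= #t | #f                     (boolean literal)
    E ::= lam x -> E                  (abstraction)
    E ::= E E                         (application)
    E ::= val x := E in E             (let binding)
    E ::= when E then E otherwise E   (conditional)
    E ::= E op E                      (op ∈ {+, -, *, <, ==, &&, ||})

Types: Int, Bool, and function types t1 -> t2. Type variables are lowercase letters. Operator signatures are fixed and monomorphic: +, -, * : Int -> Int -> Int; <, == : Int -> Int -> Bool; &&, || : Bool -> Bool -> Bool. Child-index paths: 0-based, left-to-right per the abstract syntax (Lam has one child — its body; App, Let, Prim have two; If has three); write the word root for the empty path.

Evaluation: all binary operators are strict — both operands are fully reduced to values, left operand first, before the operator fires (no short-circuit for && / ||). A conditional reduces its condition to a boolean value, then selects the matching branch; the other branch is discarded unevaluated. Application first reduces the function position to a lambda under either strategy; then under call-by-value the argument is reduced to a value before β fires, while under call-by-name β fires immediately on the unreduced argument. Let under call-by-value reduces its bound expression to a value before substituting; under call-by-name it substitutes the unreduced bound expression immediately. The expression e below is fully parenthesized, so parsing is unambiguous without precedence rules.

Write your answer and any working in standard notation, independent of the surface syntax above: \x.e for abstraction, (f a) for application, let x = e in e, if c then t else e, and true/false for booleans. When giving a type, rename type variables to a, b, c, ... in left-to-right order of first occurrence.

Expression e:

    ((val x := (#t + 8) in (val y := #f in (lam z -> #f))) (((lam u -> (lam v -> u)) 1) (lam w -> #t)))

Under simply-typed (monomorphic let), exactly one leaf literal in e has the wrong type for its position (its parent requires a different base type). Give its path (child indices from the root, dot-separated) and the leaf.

Trace:
  unify Bool ~ Int
  FAIL: mismatch Bool ~ Int

Answer: 0.0.0 : true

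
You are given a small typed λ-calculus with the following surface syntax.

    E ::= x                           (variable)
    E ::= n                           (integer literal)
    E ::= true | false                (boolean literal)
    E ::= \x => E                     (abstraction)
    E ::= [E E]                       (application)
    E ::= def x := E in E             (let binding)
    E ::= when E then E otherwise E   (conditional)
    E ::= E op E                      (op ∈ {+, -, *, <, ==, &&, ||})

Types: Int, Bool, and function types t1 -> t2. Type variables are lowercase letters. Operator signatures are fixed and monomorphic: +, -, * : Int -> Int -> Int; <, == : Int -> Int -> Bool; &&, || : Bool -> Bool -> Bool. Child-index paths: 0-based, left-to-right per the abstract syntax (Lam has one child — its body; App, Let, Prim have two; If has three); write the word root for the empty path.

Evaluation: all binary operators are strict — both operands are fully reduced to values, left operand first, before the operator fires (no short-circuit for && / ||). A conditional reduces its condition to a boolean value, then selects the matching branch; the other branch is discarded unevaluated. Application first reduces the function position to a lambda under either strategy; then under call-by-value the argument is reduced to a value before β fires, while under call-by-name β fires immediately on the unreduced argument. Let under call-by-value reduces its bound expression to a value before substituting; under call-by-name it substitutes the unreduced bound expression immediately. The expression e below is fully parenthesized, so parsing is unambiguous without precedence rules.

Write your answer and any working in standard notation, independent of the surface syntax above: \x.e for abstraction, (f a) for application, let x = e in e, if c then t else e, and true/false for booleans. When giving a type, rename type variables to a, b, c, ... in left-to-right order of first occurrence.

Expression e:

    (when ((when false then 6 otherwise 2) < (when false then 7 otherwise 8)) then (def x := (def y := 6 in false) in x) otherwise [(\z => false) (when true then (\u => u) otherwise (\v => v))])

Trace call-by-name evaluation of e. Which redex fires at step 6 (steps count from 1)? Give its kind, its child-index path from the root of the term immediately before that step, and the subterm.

Derivation:
step 0: (if ((if false then 6 else 2) < (if false then 7 else 8)) then (let x = (let y = 6 in false) in x) else ((\z.false) (if true then (\u.u) else (\v.v))))
step 1: [if@0.0] (if (2 < (if false then 7 else 8)) then (let x = (let y = 6 in false) in x) else ((\z.false) (if true then (\u.u) else (\v.v))))
step 2: [if@0.1] (if (2 < 8) then (let x = (let y = 6 in false) in x) else ((\z.false) (if true then (\u.u) else (\v.v))))
step 3: [delta@0] (if true then (let x = (let y = 6 in false) in x) else ((\z.false) (if true then (\u.u) else (\v.v))))
step 4: [if@root] (let x = (let y = 6 in false) in x)
step 5: [let@root] (let y = 6 in false)
step 6: [let@root] false

Answer: let at root : (let y = 6 in false)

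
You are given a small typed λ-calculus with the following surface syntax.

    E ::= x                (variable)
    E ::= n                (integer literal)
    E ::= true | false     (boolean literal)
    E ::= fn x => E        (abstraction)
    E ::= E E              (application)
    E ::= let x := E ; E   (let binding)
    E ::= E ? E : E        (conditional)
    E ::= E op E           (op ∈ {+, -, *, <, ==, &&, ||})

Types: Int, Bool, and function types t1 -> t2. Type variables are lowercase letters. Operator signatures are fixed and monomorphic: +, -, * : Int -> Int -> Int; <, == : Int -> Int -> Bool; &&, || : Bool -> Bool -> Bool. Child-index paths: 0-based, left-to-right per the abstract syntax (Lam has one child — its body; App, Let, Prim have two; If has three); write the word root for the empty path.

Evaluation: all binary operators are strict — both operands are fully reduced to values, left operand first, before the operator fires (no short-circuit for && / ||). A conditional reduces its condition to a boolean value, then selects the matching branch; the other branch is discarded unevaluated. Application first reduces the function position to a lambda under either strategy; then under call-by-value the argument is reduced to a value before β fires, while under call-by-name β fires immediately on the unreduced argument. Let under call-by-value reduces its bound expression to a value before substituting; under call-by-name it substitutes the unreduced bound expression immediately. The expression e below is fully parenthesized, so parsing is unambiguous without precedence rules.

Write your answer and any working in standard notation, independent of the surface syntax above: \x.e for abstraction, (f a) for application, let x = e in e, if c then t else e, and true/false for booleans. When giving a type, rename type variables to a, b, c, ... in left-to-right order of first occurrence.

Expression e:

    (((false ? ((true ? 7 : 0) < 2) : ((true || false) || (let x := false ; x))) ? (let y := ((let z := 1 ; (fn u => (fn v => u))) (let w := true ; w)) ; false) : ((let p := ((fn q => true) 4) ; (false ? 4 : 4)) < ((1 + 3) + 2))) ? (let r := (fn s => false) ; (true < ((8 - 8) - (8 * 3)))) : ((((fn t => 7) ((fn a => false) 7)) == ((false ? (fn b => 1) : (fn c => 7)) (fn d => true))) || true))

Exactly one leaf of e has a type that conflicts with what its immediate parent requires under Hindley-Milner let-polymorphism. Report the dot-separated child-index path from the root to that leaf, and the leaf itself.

Answer: 1.1.0 : true

Trace:
  unify Bool ~ Bool
  unify Bool ~ Bool
  unify Int ~ Int
  unify Int ~ Int
  unify Int ~ Int
  unify Bool ~ Bool
  unify Bool ~ Bool
  unify Bool ~ Bool
let x : Bool
x : Bool
  unify Bool ~ Bool
  unify Bool ~ Bool
  unify Bool ~ Bool
let z : Int
u : a
\v._ : b -> a
\u._ : a -> b -> a
let w : Bool
w : Bool
  unify a -> b -> a ~ Bool -> c
  unify a ~ Bool
  unify b -> Bool ~ c
_ _ : b -> Bool
let y : forall. b -> Bool
\q._ : d -> Bool
  unify d -> Bool ~ Int -> e
  unify d ~ Int
  unify Bool ~ e
_ _ : Bool
let p : Bool
  unify Bool ~ Bool
  unify Int ~ Int
  unify Int ~ Int
  unify Int ~ Int
  unify Int ~ Int
  unify Int ~ Int
  unify Int ~ Int
  unify Int ~ Int
  unify Bool ~ Bool
  unify Bool ~ Bool
\s._ : f -> Bool
let r : forall. f -> Bool
  unify Bool ~ Int
  FAIL: mismatch Bool ~ Int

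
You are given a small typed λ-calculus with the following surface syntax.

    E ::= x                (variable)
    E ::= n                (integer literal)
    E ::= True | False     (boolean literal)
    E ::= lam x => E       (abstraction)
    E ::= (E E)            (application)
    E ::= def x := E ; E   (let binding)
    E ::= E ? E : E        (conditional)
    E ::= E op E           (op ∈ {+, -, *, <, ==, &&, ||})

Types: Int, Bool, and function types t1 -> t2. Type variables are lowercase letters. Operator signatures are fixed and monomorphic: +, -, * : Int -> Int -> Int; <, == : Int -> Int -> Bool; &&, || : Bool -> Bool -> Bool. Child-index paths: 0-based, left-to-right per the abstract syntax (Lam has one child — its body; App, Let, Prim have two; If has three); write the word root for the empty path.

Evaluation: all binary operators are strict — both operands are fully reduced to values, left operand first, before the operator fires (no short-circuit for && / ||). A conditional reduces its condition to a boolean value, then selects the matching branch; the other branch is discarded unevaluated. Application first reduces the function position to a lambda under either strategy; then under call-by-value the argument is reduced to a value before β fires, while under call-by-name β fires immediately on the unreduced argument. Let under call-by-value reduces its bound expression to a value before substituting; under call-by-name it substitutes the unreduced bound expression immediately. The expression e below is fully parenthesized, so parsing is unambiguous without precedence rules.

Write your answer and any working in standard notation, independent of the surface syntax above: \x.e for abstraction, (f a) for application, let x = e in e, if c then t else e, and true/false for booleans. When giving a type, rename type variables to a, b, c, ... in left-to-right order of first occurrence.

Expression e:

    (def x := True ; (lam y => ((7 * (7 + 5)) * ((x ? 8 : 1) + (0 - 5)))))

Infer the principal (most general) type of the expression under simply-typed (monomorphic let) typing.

Working:
let x : Bool
  unify Int ~ Int
  unify Int ~ Int
  unify Int ~ Int
  unify Int ~ Int
  unify Int ~ Int
x : Bool
  unify Bool ~ Bool
  unify Int ~ Int
  unify Int ~ Int
  unify Int ~ Int
  unify Int ~ Int
  unify Int ~ Int
  unify Int ~ Int
\y._ : a -> Int

Answer: a -> Int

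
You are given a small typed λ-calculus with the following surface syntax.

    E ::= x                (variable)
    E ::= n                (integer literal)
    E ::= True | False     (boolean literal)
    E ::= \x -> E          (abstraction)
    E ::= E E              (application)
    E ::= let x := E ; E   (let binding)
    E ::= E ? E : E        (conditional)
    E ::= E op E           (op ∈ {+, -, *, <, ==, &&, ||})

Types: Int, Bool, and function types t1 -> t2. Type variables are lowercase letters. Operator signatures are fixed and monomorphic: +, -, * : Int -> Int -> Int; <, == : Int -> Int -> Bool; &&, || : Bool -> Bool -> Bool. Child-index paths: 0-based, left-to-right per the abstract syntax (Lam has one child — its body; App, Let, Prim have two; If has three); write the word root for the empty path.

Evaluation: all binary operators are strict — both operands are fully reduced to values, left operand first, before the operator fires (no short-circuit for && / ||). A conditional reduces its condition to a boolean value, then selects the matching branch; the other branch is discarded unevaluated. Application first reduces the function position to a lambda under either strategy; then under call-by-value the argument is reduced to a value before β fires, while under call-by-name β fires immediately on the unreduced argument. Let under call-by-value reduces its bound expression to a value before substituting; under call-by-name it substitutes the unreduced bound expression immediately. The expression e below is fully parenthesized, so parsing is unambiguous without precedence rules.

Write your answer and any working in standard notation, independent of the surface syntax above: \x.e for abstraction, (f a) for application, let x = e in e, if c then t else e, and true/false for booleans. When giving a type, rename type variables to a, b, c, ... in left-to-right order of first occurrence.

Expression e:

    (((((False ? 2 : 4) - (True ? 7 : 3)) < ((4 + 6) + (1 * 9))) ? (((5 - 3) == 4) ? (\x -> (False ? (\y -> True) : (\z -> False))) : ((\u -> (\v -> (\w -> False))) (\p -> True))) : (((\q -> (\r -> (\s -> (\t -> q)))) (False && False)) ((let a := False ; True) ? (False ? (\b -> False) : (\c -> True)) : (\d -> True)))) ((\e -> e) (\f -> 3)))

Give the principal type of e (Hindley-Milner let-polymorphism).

Answer: a -> Bool

Derivation:
  unify Bool ~ Bool
  unify Int ~ Int
  unify Int ~ Int
  unify Bool ~ Bool
  unify Int ~ Int
  unify Int ~ Int
  unify Int ~ Int
  unify Int ~ Int
  unify Int ~ Int
  unify Int ~ Int
  unify Int ~ Int
  unify Int ~ Int
  unify Int ~ Int
  unify Int ~ Int
  unify Bool ~ Bool
  unify Int ~ Int
  unify Int ~ Int
  unify Int ~ Int
  unify Int ~ Int
  unify Bool ~ Bool
  unify Bool ~ Bool
\y._ : b -> Bool
\z._ : c -> Bool
  unify b -> Bool ~ c -> Bool
  unify b ~ c
  unify Bool ~ Bool
\x._ : a -> c -> Bool
\w._ : f -> Bool
\v._ : e -> f -> Bool
\u._ : d -> e -> f -> Bool
\p._ : g -> Bool
  unify d -> e -> f -> Bool ~ (g -> Bool) -> h
  unify d ~ g -> Bool
  unify e -> f -> Bool ~ h
_ _ : e -> f -> Bool
  unify a -> c -> Bool ~ e -> f -> Bool
  unify a ~ e
  unify c -> Bool ~ f -> Bool
  unify c ~ f
  unify Bool ~ Bool
q : i
\t._ : l -> i
\s._ : k -> l -> i
\r._ : j -> k -> l -> i
\q._ : i -> j -> k -> l -> i
  unify Bool ~ Bool
  unify Bool ~ Bool
  unify i -> j -> k -> l -> i ~ Bool -> m
  unify i ~ Bool
  unify j -> k -> l -> Bool ~ m
_ _ : j -> k -> l -> Bool
let a : Bool
  unify Bool ~ Bool
  unify Bool ~ Bool
\b._ : n -> Bool
\c._ : o -> Bool
  unify n -> Bool ~ o -> Bool
  unify n ~ o
  unify Bool ~ Bool
\d._ : p -> Bool
  unify o -> Bool ~ p -> Bool
  unify o ~ p
  unify Bool ~ Bool
  unify j -> k -> l -> Bool ~ (p -> Bool) -> q
  unify j ~ p -> Bool
  unify k -> l -> Bool ~ q
_ _ : k -> l -> Bool
  unify e -> f -> Bool ~ k -> l -> Bool
  unify e ~ k
  unify f -> Bool ~ l -> Bool
  unify f ~ l
  unify Bool ~ Bool
e : r
\e._ : r -> r
\f._ : s -> Int
  unify r -> r ~ (s -> Int) -> t
  unify r ~ s -> Int
  unify s -> Int ~ t
_ _ : s -> Int
  unify k -> l -> Bool ~ (s -> Int) -> u
  unify k ~ s -> Int
  unify l -> Bool ~ u
_ _ : l -> Bool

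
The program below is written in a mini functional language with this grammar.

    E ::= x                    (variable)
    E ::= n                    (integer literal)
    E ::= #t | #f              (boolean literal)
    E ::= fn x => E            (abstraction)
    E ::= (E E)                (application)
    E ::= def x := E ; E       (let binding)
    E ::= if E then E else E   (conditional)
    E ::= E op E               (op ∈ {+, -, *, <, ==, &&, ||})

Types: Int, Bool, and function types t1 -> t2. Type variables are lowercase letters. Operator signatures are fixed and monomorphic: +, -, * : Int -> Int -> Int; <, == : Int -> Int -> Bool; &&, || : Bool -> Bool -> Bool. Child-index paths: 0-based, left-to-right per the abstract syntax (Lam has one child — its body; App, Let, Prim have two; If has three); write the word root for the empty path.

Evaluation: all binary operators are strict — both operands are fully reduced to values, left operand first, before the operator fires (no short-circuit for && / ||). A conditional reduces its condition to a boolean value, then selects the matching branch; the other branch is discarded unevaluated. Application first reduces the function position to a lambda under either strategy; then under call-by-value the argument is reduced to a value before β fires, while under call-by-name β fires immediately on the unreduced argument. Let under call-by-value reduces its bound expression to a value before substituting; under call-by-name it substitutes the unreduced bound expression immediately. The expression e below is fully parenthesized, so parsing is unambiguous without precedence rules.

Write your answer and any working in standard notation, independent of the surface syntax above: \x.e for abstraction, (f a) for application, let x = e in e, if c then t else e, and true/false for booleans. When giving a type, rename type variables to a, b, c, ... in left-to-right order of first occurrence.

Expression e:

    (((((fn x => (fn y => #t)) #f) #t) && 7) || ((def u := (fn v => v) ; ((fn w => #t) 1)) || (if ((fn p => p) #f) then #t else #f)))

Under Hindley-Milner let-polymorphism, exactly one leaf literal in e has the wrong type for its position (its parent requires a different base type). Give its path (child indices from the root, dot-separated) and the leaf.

Working:
\y._ : b -> Bool
\x._ : a -> b -> Bool
  unify a -> b -> Bool ~ Bool -> c
  unify a ~ Bool
  unify b -> Bool ~ c
_ _ : b -> Bool
  unify b -> Bool ~ Bool -> d
  unify b ~ Bool
  unify Bool ~ d
_ _ : Bool
  unify Bool ~ Bool
  unify Int ~ Bool
  FAIL: mismatch Int ~ Bool

Answer: 0.1 : 7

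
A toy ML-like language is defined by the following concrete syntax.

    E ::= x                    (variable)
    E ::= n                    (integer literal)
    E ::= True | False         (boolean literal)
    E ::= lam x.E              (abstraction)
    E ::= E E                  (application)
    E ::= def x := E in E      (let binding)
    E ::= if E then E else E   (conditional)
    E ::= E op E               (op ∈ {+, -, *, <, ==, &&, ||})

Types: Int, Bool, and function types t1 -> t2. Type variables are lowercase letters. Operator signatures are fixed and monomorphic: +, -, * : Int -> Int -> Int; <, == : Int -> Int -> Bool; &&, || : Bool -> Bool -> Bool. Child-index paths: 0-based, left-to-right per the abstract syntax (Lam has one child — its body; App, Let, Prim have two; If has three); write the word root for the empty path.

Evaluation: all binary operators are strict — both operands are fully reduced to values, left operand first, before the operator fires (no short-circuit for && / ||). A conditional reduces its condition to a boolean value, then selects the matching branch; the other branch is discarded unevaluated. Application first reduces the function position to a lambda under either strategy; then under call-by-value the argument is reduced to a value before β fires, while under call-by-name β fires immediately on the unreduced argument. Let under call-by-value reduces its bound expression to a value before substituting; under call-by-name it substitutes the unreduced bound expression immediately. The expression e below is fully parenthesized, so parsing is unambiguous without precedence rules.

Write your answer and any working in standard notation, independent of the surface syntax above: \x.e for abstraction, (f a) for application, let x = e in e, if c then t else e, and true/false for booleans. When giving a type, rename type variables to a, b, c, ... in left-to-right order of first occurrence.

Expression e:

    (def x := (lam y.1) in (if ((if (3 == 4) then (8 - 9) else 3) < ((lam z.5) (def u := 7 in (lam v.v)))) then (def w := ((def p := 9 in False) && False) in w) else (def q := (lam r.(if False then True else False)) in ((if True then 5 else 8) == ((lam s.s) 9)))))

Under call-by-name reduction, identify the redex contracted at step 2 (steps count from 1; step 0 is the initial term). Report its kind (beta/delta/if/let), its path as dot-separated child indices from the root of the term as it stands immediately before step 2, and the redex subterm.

Derivation:
step 0: (let x = (\y.1) in (if ((if (3 == 4) then (8 - 9) else 3) < ((\z.5) (let u = 7 in (\v.v)))) then (let w = ((let p = 9 in false) && false) in w) else (let q = (\r.(if false then true else false)) in ((if true then 5 else 8) == ((\s.s) 9)))))
step 1: [let@root] (if ((if (3 == 4) then (8 - 9) else 3) < ((\z.5) (let u = 7 in (\v.v)))) then (let w = ((let p = 9 in false) && false) in w) else (let q = (\r.(if false then true else false)) in ((if true then 5 else 8) == ((\s.s) 9))))
step 2: [delta@0.0.0] (if ((if false then (8 - 9) else 3) < ((\z.5) (let u = 7 in (\v.v)))) then (let w = ((let p = 9 in false) && false) in w) else (let q = (\r.(if false then true else false)) in ((if true then 5 else 8) == ((\s.s) 9))))

Answer: delta at 0.0.0 : (3 == 4)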